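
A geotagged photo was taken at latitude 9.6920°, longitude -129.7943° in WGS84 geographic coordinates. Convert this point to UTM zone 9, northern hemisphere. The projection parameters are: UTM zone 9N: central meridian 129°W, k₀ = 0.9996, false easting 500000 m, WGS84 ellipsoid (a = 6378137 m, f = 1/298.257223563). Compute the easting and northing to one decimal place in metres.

Zone 9 central meridian λ₀ = 6×9 − 183 = -129°; Δλ = -0.7943°.
Transverse Mercator on WGS84 with k₀ = 0.9996 gives E = 412864.910 m, N = 1071460.924 m.

E 412864.9 m, N 1071460.9 m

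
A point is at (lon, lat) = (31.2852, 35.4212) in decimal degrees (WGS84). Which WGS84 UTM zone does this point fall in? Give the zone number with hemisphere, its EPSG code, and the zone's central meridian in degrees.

UTM zone = ⌊(λ + 180)/6⌋ + 1; 31.2852° ∈ [30°, 36°) → zone 36.
Hemisphere: N (φ ≥ 0).
Central meridian λ₀ = 6×36 − 183 = 33°.
EPSG code: 32636.

Zone 36N (EPSG:32636), central meridian 33°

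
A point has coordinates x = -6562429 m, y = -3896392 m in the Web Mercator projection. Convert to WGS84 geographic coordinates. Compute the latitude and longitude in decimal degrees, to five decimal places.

R = 6378137 m. λ = x/R = -58.95130272°.
φ = 2·arctan(exp(y/R)) − 90° = 2·arctan(0.54286) − 90° = -33.00819678°.

lat -33.00820°, lon -58.95130°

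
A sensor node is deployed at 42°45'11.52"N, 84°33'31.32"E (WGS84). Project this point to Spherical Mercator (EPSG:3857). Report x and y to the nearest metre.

x 9413031 m, y 5274481 m

Web Mercator is spherical with R = a = 6378137 m.
x = R·λ = 6378137 × 1.475827726 = 9413031.426 m.
y = R·ln tan(π/4 + φ/2) = 6378137 × 0.826962716 = 5274481.4996 m.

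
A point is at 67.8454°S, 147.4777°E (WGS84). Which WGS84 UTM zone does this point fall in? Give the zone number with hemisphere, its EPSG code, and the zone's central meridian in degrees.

Zone 55S (EPSG:32755), central meridian 147°

UTM zone = ⌊(λ + 180)/6⌋ + 1; 147.4777° ∈ [144°, 150°) → zone 55.
Hemisphere: S (φ < 0).
Central meridian λ₀ = 6×55 − 183 = 147°.
EPSG code: 32755.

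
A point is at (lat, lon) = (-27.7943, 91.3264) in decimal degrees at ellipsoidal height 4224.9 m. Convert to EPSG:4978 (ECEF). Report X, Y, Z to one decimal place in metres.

X -130788.9 m, Y 5648609.0 m, Z -2958329.2 m

WGS84: a = 6378137 m, e² = 0.006694380; N(φ) = a/√(1−e²sin²φ) = 6382784.046 m.
X = (N+h)·cosφ·cosλ = -130788.929 m; Y = (N+h)·cosφ·sinλ = 5648608.965 m; Z = (N(1−e²)+h)·sinφ = -2958329.190 m.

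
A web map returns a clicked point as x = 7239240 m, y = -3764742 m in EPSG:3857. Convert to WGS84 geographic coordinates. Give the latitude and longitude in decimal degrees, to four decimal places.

R = 6378137 m. λ = x/R = 65.03119937°.
φ = 2·arctan(exp(y/R)) − 90° = 2·arctan(0.55418) − 90° = -32.01090376°.

lat -32.0109°, lon 65.0312°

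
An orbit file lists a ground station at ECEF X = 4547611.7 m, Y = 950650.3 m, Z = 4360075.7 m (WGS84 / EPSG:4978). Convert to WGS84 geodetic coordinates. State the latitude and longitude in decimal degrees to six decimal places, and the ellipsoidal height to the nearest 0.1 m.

λ = atan2(Y, X) = 11.80730009°; p = √(X²+Y²) = 4645913.1 m.
Bowring's method on WGS84 (a = 6378137 m, b = 6356752.314 m) gives φ = 43.37410027°, h = 3306.495 m.

lat 43.374100°, lon 11.807300°, h 3306.5 m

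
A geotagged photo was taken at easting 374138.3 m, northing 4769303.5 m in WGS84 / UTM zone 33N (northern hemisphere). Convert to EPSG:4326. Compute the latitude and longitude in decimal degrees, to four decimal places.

Zone 33N: λ₀ = 15°, k₀ = 0.9996, false easting 500000 m.
Meridian distance M = (N − FN)/k₀ = 4771212.0 m.
Inverse transverse Mercator on WGS84 gives φ = 43.06599983°, λ = 13.45420034°.

lat 43.0660°, lon 13.4542°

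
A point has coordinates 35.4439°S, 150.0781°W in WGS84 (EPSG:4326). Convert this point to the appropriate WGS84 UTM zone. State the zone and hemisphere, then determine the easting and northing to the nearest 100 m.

Longitude -150.0781° lies in the 6° band [-156°, -150°), giving zone 5; latitude is south of the equator, so 5S.
Zone 5 central meridian λ₀ = 6×5 − 183 = -153°; Δλ = +2.9219°.
Transverse Mercator on WGS84 with k₀ = 0.9996 gives E = 765218.242 m, N = 6073804.618 m.

Zone 5S: E 765200 m, N 6073800 m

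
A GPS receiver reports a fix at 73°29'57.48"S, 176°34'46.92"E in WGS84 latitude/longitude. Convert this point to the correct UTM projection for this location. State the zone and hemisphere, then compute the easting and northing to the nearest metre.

Zone 60S: E 486675 m, N 1843774 m

Longitude 176.5797° lies in the 6° band [174°, 180°), giving zone 60; latitude is south of the equator, so 60S.
Zone 60 central meridian λ₀ = 6×60 − 183 = 177°; Δλ = -0.4203°.
Transverse Mercator on WGS84 with k₀ = 0.9996 gives E = 486675.411 m, N = 1843773.625 m.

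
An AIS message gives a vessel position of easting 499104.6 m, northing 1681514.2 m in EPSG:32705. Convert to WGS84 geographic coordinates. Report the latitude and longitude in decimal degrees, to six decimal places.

lat -74.954100°, lon -153.030901°

Zone 5S: λ₀ = -153°, k₀ = 0.9996, false easting 500000 m, false northing 10000000 m.
Meridian distance M = (N − FN)/k₀ = -8321814.5 m.
Inverse transverse Mercator on WGS84 gives φ = -74.95409981°, λ = -153.03090061°.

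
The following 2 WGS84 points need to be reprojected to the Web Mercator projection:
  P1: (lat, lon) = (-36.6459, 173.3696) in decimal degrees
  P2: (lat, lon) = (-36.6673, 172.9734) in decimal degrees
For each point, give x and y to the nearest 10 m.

Web Mercator: x = R·λ, y = R·ln tan(π/4+φ/2), R = 6378137 m.
P1 (-36.6459°, 173.3696°) → (19299415.591, -4389864.077) m.
P2 (-36.6673°, 172.9734°) → (19255310.809, -4392833.602) m.

P1: x 19299420 m, y -4389860 m; P2: x 19255310 m, y -4392830 m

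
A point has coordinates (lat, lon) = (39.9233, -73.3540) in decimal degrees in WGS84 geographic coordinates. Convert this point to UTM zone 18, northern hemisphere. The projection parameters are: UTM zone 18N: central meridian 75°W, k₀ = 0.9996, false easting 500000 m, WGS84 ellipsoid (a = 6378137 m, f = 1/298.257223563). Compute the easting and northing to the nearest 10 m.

E 640660 m, N 4420540 m

Zone 18 central meridian λ₀ = 6×18 − 183 = -75°; Δλ = +1.6460°.
Transverse Mercator on WGS84 with k₀ = 0.9996 gives E = 640662.593 m, N = 4420541.191 m.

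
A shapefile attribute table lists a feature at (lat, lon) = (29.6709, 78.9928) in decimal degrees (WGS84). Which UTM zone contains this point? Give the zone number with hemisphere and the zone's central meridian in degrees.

UTM zone = ⌊(λ + 180)/6⌋ + 1; 78.9928° ∈ [78°, 84°) → zone 44.
Hemisphere: N (φ ≥ 0).
Central meridian λ₀ = 6×44 − 183 = 81°.

Zone 44N, central meridian 81°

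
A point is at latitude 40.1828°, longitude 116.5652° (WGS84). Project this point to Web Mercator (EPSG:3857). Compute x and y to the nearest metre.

x 12975979 m, y 4892542 m

Web Mercator is spherical with R = a = 6378137 m.
x = R·λ = 6378137 × 2.034446533 = 12975978.708 m.
y = R·ln tan(π/4 + φ/2) = 6378137 × 0.767080096 = 4892541.944 m.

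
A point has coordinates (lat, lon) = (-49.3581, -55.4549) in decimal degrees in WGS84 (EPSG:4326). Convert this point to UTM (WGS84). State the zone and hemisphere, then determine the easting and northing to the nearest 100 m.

Zone 21S: E 612200 m, N 4531600 m

Longitude -55.4549° lies in the 6° band [-60°, -54°), giving zone 21; latitude is south of the equator, so 21S.
Zone 21 central meridian λ₀ = 6×21 − 183 = -57°; Δλ = +1.5451°.
Transverse Mercator on WGS84 with k₀ = 0.9996 gives E = 612198.057 m, N = 4531586.645 m.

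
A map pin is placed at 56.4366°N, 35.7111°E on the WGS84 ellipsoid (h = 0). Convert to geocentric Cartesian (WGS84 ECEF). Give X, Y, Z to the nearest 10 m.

X 2869860 m, Y 2063050 m, Z 5291470 m

WGS84: a = 6378137 m, e² = 0.006694380; N(φ) = a/√(1−e²sin²φ) = 6393012.368 m.
X = (N+h)·cosφ·cosλ = 2869858.293 m; Y = (N+h)·cosφ·sinλ = 2063045.562 m; Z = (N(1−e²)+h)·sinφ = 5291472.781 m.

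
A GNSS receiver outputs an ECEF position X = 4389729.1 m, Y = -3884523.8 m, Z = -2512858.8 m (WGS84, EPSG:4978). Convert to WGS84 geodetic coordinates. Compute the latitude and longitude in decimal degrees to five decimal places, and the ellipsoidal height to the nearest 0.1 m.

λ = atan2(Y, X) = -41.50599982°; p = √(X²+Y²) = 5861676.1 m.
Bowring's method on WGS84 (a = 6378137 m, b = 6356752.314 m) gives φ = -23.34409952°, h = 2791.116 m.

lat -23.34410°, lon -41.50600°, h 2791.1 m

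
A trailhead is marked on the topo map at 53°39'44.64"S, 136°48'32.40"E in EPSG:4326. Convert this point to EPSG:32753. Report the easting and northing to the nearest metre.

Zone 53 central meridian λ₀ = 6×53 − 183 = 135°; Δλ = +1.8090°.
Transverse Mercator on WGS84 with k₀ = 0.9996 gives E = 619530.575 m, N = 4052518.569 m.

E 619531 m, N 4052519 m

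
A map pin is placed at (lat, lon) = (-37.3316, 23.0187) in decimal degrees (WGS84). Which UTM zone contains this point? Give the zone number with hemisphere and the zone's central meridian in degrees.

UTM zone = ⌊(λ + 180)/6⌋ + 1; 23.0187° ∈ [18°, 24°) → zone 34.
Hemisphere: S (φ < 0).
Central meridian λ₀ = 6×34 − 183 = 21°.

Zone 34S, central meridian 21°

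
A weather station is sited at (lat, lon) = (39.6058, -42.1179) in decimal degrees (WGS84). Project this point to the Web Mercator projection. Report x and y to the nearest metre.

Web Mercator is spherical with R = a = 6378137 m.
x = R·λ = 6378137 × -0.735096029 = -4688543.181 m.
y = R·ln tan(π/4 + φ/2) = 6378137 × 0.753954090 = 4808822.480 m.

x -4688543 m, y 4808822 m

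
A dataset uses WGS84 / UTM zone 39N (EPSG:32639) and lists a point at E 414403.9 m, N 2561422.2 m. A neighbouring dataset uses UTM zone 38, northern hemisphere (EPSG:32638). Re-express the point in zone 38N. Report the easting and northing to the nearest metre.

UTM 39N → geographic: φ = 23.15949988°, λ = 50.16380047°.
UTM 38N (λ₀ = 45°) forward: E = 1029068.345 m, N = 2570570.432 m.

E 1029068 m, N 2570570 m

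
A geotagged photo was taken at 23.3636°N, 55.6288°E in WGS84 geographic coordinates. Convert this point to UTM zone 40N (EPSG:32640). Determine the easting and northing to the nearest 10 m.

E 359850 m, N 2584440 m

Zone 40 central meridian λ₀ = 6×40 − 183 = 57°; Δλ = -1.3712°.
Transverse Mercator on WGS84 with k₀ = 0.9996 gives E = 359847.296 m, N = 2584436.257 m.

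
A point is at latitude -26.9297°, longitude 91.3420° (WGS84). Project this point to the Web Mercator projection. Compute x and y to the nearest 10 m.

x 10168140 m, y -3114690 m

Web Mercator is spherical with R = a = 6378137 m.
x = R·λ = 6378137 × 1.594218645 = 10168144.928 m.
y = R·ln tan(π/4 + φ/2) = 6378137 × -0.488338748 = -3114691.435 m.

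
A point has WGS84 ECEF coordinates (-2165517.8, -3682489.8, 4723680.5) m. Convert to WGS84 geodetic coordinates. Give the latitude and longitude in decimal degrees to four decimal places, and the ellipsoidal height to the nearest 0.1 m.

λ = atan2(Y, X) = -120.45799996°; p = √(X²+Y²) = 4272025.1 m.
Bowring's method on WGS84 (a = 6378137 m, b = 6356752.314 m) gives φ = 48.06560000°, h = 2589.761 m.

lat 48.0656°, lon -120.4580°, h 2589.8 m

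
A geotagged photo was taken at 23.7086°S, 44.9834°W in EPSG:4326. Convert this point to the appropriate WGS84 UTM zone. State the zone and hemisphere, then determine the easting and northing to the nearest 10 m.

Longitude -44.9834° lies in the 6° band [-48°, -42°), giving zone 23; latitude is south of the equator, so 23S.
Zone 23 central meridian λ₀ = 6×23 − 183 = -45°; Δλ = +0.0166°.
Transverse Mercator on WGS84 with k₀ = 0.9996 gives E = 501692.184 m, N = 7378034.787 m.

Zone 23S: E 501690 m, N 7378030 m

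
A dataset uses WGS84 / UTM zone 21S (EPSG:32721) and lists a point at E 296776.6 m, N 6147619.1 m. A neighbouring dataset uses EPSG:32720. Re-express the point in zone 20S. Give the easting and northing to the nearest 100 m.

UTM 21S → geographic: φ = -34.79340040°, λ = -59.22130047°.
UTM 20S (λ₀ = -63°) forward: E = 845765.094 m, N = 6143356.015 m.

E 845800 m, N 6143400 m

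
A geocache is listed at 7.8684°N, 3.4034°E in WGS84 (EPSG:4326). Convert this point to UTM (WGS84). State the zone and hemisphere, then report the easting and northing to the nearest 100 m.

Zone 31N: E 544500 m, N 869800 m

Longitude 3.4034° lies in the 6° band [0°, 6°), giving zone 31; latitude is north of the equator, so 31N.
Zone 31 central meridian λ₀ = 6×31 − 183 = 3°; Δλ = +0.4034°.
Transverse Mercator on WGS84 with k₀ = 0.9996 gives E = 544468.847 m, N = 869770.745 m.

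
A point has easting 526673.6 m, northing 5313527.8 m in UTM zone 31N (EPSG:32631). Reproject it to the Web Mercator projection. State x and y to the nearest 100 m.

x 373700 m, y 6102600 m

Unproject from UTM 31N (λ₀ = 3°) → φ = 47.97449990°, λ = 3.35740066°.
Web Mercator (R = 6378137 m): x = 373744.132 m, y = 6102613.574 m.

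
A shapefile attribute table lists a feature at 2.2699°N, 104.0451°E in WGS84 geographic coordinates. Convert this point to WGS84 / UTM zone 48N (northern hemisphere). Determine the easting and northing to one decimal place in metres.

E 393821.4 m, N 250928.5 m

Zone 48 central meridian λ₀ = 6×48 − 183 = 105°; Δλ = -0.9549°.
Transverse Mercator on WGS84 with k₀ = 0.9996 gives E = 393821.422 m, N = 250928.516 m.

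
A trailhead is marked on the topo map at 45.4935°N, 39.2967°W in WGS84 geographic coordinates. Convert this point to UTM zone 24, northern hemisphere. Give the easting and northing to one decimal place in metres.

Zone 24 central meridian λ₀ = 6×24 − 183 = -39°; Δλ = -0.2967°.
Transverse Mercator on WGS84 with k₀ = 0.9996 gives E = 476817.113 m, N = 5037817.182 m.

E 476817.1 m, N 5037817.2 m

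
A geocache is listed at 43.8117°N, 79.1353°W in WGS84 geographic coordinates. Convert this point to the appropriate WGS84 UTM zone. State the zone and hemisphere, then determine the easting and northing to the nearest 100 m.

Zone 17N: E 650000 m, N 4852600 m

Longitude -79.1353° lies in the 6° band [-84°, -78°), giving zone 17; latitude is north of the equator, so 17N.
Zone 17 central meridian λ₀ = 6×17 − 183 = -81°; Δλ = +1.8647°.
Transverse Mercator on WGS84 with k₀ = 0.9996 gives E = 649973.813 m, N = 4852648.935 m.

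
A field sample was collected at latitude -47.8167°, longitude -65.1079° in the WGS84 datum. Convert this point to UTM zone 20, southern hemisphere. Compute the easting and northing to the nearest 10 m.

Zone 20 central meridian λ₀ = 6×20 − 183 = -63°; Δλ = -2.1079°.
Transverse Mercator on WGS84 with k₀ = 0.9996 gives E = 342207.402 m, N = 4701921.207 m.

E 342210 m, N 4701920 m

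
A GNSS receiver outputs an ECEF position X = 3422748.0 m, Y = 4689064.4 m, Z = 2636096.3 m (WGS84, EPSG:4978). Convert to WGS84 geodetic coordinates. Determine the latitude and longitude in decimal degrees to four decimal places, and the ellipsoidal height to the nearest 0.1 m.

lat 24.5669°, lon 53.8727°, h 1389.2 m

λ = atan2(Y, X) = 53.87270026°; p = √(X²+Y²) = 5805387.9 m.
Bowring's method on WGS84 (a = 6378137 m, b = 6356752.314 m) gives φ = 24.56689991°, h = 1389.240 m.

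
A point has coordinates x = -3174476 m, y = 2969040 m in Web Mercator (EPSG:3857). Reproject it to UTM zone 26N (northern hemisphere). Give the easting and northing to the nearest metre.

Web Mercator inverse (R = 6378137 m) → φ = 25.75719945°, λ = -28.51680310°.
UTM 26N forward: E = 347880.065 m, N = 2849670.804 m.

E 347880 m, N 2849671 m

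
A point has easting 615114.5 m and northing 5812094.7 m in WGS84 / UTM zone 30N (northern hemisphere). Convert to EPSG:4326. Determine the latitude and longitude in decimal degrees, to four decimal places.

Zone 30N: λ₀ = -3°, k₀ = 0.9996, false easting 500000 m.
Meridian distance M = (N − FN)/k₀ = 5814420.5 m.
Inverse transverse Mercator on WGS84 gives φ = 52.44689980°, λ = -1.30620034°.

lat 52.4469°, lon -1.3062°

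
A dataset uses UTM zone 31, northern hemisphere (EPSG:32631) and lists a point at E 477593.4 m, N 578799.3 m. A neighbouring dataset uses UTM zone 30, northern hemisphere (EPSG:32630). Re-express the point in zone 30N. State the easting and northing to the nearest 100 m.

E 1143600 m, N 581800 m

UTM 31N → geographic: φ = 5.23640003°, λ = 2.79779971°.
UTM 30N (λ₀ = -3°) forward: E = 1143563.584 m, N = 581775.119 m.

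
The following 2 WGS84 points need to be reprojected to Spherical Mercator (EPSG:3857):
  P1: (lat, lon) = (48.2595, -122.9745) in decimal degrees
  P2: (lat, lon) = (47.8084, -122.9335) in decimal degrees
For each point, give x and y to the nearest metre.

P1: x -13689459 m, y 6150135 m; P2: x -13684895 m, y 6075038 m

Web Mercator: x = R·λ, y = R·ln tan(π/4+φ/2), R = 6378137 m.
P1 (48.2595°, -122.9745°) → (-13689458.721, 6150135.481) m.
P2 (47.8084°, -122.9335°) → (-13684894.621, 6075038.408) m.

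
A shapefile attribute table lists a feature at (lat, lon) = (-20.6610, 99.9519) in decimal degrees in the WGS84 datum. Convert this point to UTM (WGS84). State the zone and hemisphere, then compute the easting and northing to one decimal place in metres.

Zone 47S: E 599154.9 m, N 7715079.0 m

Longitude 99.9519° lies in the 6° band [96°, 102°), giving zone 47; latitude is south of the equator, so 47S.
Zone 47 central meridian λ₀ = 6×47 − 183 = 99°; Δλ = +0.9519°.
Transverse Mercator on WGS84 with k₀ = 0.9996 gives E = 599154.936 m, N = 7715079.037 m.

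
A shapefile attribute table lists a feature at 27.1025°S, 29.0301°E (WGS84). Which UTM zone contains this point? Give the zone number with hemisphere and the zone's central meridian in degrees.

UTM zone = ⌊(λ + 180)/6⌋ + 1; 29.0301° ∈ [24°, 30°) → zone 35.
Hemisphere: S (φ < 0).
Central meridian λ₀ = 6×35 − 183 = 27°.

Zone 35S, central meridian 27°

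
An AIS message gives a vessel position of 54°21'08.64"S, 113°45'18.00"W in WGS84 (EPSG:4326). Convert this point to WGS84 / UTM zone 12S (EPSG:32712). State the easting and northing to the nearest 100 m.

Zone 12 central meridian λ₀ = 6×12 − 183 = -111°; Δλ = -2.7550°.
Transverse Mercator on WGS84 with k₀ = 0.9996 gives E = 320961.773 m, N = 3973770.009 m.

E 321000 m, N 3973800 m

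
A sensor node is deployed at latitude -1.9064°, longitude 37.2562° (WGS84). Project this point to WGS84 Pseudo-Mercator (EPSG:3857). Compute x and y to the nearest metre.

x 4147341 m, y -212259 m

Web Mercator is spherical with R = a = 6378137 m.
x = R·λ = 6378137 × 0.650243357 = 4147341.213 m.
y = R·ln tan(π/4 + φ/2) = 6378137 × -0.033279098 = -212258.646 m.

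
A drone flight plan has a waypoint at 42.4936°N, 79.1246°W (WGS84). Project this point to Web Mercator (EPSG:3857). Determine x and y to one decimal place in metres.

x -8808110.2 m, y 5235207.5 m

Web Mercator is spherical with R = a = 6378137 m.
x = R·λ = 6378137 × -1.380984789 = -8808110.181 m.
y = R·ln tan(π/4 + φ/2) = 6378137 × 0.820805121 = 5235207.515 m.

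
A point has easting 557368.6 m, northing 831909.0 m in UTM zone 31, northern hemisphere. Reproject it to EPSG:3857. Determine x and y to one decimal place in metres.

Unproject from UTM 31N (λ₀ = 3°) → φ = 7.52580006°, λ = 3.51999993°.
Web Mercator (R = 6378137 m): x = 391844.600 m, y = 840187.651 m.

x 391844.6 m, y 840187.7 m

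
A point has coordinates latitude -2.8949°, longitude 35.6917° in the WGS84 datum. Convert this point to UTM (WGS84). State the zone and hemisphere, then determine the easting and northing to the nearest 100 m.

Zone 36S: E 799200 m, N 9679700 m

Longitude 35.6917° lies in the 6° band [30°, 36°), giving zone 36; latitude is south of the equator, so 36S.
Zone 36 central meridian λ₀ = 6×36 − 183 = 33°; Δλ = +2.6917°.
Transverse Mercator on WGS84 with k₀ = 0.9996 gives E = 799249.415 m, N = 9679668.634 m.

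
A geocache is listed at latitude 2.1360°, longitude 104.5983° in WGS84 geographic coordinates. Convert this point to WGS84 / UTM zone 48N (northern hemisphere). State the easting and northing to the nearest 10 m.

Zone 48 central meridian λ₀ = 6×48 − 183 = 105°; Δλ = -0.4017°.
Transverse Mercator on WGS84 with k₀ = 0.9996 gives E = 455331.330 m, N = 236099.113 m.

E 455330 m, N 236100 m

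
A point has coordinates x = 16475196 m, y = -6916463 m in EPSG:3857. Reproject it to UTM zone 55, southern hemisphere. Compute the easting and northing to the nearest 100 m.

E 567600 m, N 4167400 m

Web Mercator inverse (R = 6378137 m) → φ = -52.63879902°, λ = 147.99920376°.
UTM 55S forward: E = 567614.310 m, N = 4167440.243 m.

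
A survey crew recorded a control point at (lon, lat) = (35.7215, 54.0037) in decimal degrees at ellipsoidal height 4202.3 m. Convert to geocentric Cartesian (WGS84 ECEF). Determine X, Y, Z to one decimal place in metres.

X 3052084.2 m, Y 2194882.1 m, Z 5140385.8 m

WGS84: a = 6378137 m, e² = 0.006694380; N(φ) = a/√(1−e²sin²φ) = 6392157.400 m.
X = (N+h)·cosφ·cosλ = 3052084.199 m; Y = (N+h)·cosφ·sinλ = 2194882.093 m; Z = (N(1−e²)+h)·sinφ = 5140385.779 m.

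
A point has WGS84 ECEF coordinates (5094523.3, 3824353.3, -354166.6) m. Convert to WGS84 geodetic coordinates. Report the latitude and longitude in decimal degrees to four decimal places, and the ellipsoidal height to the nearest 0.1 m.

lat -3.2036°, lon 36.8948°, h 1998.2 m

λ = atan2(Y, X) = 36.89479981°; p = √(X²+Y²) = 6370231.2 m.
Bowring's method on WGS84 (a = 6378137 m, b = 6356752.314 m) gives φ = -3.20360025°, h = 1998.178 m.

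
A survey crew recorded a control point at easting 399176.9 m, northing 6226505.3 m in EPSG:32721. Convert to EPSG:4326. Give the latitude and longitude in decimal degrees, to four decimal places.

lat -34.0974°, lon -58.0930°

Zone 21S: λ₀ = -57°, k₀ = 0.9996, false easting 500000 m, false northing 10000000 m.
Meridian distance M = (N − FN)/k₀ = -3775004.7 m.
Inverse transverse Mercator on WGS84 gives φ = -34.09739967°, λ = -58.09299975°.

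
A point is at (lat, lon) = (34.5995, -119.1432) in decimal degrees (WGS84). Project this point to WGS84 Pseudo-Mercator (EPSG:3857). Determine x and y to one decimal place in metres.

Web Mercator is spherical with R = a = 6378137 m.
x = R·λ = 6378137 × -2.079441121 = -13262960.355 m.
y = R·ln tan(π/4 + φ/2) = 6378137 × 0.644324058 = 4109587.115 m.

x -13262960.4 m, y 4109587.1 m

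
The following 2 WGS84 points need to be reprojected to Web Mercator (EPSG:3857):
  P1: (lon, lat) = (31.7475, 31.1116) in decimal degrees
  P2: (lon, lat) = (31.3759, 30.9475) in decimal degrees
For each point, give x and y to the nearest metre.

P1: x 3534116 m, y 3647251 m; P2: x 3492749 m, y 3625933 m

Web Mercator: x = R·λ, y = R·ln tan(π/4+φ/2), R = 6378137 m.
P1 (31.1116°, 31.7475°) → (3534115.534, 3647251.025) m.
P2 (30.9475°, 31.3759°) → (3492749.211, 3625932.894) m.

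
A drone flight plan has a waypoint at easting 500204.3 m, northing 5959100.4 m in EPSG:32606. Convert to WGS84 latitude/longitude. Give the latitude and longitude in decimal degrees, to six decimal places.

Zone 6N: λ₀ = -147°, k₀ = 0.9996, false easting 500000 m.
Meridian distance M = (N − FN)/k₀ = 5961485.0 m.
Inverse transverse Mercator on WGS84 gives φ = 53.78049964°, λ = -146.99689956°.

lat 53.780500°, lon -146.996900°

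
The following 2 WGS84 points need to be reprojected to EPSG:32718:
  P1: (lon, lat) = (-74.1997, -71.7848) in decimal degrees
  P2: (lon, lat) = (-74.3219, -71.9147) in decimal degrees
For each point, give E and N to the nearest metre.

UTM zone 18S: λ₀ = -75°, k₀ = 0.9996.
P1 (-71.7848°, -74.1997°) → (527920.637, 2034885.754) m.
P2 (-71.9147°, -74.3219°) → (523494.588, 2020449.791) m.

P1: E 527921 m, N 2034886 m; P2: E 523495 m, N 2020450 m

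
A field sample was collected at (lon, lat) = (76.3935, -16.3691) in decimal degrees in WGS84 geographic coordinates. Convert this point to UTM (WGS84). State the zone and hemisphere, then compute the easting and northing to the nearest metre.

Zone 43S: E 648828 m, N 8189726 m

Longitude 76.3935° lies in the 6° band [72°, 78°), giving zone 43; latitude is south of the equator, so 43S.
Zone 43 central meridian λ₀ = 6×43 − 183 = 75°; Δλ = +1.3935°.
Transverse Mercator on WGS84 with k₀ = 0.9996 gives E = 648828.401 m, N = 8189726.006 m.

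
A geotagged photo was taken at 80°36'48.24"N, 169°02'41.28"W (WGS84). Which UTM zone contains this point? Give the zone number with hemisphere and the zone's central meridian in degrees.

UTM zone = ⌊(λ + 180)/6⌋ + 1; -169.0448° ∈ [-174°, -168°) → zone 2.
Hemisphere: N (φ ≥ 0).
Central meridian λ₀ = 6×2 − 183 = -171°.

Zone 2N, central meridian -171°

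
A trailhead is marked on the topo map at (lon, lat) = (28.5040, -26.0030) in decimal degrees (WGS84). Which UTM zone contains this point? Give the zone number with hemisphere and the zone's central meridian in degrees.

Zone 35S, central meridian 27°

UTM zone = ⌊(λ + 180)/6⌋ + 1; 28.5040° ∈ [24°, 30°) → zone 35.
Hemisphere: S (φ < 0).
Central meridian λ₀ = 6×35 − 183 = 27°.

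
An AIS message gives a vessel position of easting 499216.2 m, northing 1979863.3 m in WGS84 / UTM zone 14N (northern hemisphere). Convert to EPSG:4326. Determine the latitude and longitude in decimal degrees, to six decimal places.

lat 17.906700°, lon -99.007400°

Zone 14N: λ₀ = -99°, k₀ = 0.9996, false easting 500000 m.
Meridian distance M = (N − FN)/k₀ = 1980655.6 m.
Inverse transverse Mercator on WGS84 gives φ = 17.90670038°, λ = -99.00740005°.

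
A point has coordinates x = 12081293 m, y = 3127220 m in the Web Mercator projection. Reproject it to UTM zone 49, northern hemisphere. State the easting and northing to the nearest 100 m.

E 254800 m, N 2992200 m

Web Mercator inverse (R = 6378137 m) → φ = 27.02999718°, λ = 108.52810154°.
UTM 49N forward: E = 254770.270 m, N = 2992162.741 m.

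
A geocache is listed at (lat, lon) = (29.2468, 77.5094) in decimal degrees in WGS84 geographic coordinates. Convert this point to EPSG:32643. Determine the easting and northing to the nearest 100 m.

E 743900 m, N 3237900 m

Zone 43 central meridian λ₀ = 6×43 − 183 = 75°; Δλ = +2.5094°.
Transverse Mercator on WGS84 with k₀ = 0.9996 gives E = 743873.576 m, N = 3237939.730 m.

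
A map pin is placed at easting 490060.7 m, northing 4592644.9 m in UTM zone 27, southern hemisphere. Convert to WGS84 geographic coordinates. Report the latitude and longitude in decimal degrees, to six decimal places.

lat -48.819100°, lon -21.135400°

Zone 27S: λ₀ = -21°, k₀ = 0.9996, false easting 500000 m, false northing 10000000 m.
Meridian distance M = (N − FN)/k₀ = -5409518.9 m.
Inverse transverse Mercator on WGS84 gives φ = -48.81909962°, λ = -21.13539982°.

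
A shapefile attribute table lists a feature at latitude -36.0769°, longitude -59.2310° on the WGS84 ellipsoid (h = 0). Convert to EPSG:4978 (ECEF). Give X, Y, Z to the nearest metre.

WGS84: a = 6378137 m, e² = 0.006694380; N(φ) = a/√(1−e²sin²φ) = 6385553.019 m.
X = (N+h)·cosφ·cosλ = 2640243.404 m; Y = (N+h)·cosφ·sinλ = -4434502.883 m; Z = (N(1−e²)+h)·sinφ = -3735091.490 m.

X 2640243 m, Y -4434503 m, Z -3735091 m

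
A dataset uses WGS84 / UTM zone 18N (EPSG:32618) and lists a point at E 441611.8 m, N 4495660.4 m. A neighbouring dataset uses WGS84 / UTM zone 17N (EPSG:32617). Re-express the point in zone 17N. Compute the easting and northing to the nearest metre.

UTM 18N → geographic: φ = 40.60969959°, λ = -75.69020052°.
UTM 17N (λ₀ = -81°) forward: E = 949284.959 m, N = 4509003.303 m.

E 949285 m, N 4509003 m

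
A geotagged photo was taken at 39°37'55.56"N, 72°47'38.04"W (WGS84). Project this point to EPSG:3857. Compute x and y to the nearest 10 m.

Web Mercator is spherical with R = a = 6378137 m.
x = R·λ = 6378137 × -1.270493230 = -8103379.881 m.
y = R·ln tan(π/4 + φ/2) = 6378137 × 0.754549988 = 4812623.199 m.

x -8103380 m, y 4812620 m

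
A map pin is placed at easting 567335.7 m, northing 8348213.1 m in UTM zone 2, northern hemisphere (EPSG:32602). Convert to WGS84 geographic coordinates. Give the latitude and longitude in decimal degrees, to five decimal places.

lat 75.20850°, lon -168.63660°

Zone 2N: λ₀ = -171°, k₀ = 0.9996, false easting 500000 m.
Meridian distance M = (N − FN)/k₀ = 8351553.7 m.
Inverse transverse Mercator on WGS84 gives φ = 75.20849990°, λ = -168.63660084°.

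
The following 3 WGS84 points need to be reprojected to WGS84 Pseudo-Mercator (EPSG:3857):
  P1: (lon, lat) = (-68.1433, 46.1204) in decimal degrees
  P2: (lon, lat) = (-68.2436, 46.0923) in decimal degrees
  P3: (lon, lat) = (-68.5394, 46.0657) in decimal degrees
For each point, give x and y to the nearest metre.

P1: x -7585677 m, y 5799664 m; P2: x -7596843 m, y 5795153 m; P3: x -7629771 m, y 5790884 m

Web Mercator: x = R·λ, y = R·ln tan(π/4+φ/2), R = 6378137 m.
P1 (46.1204°, -68.1433°) → (-7585677.457, 5799664.442) m.
P2 (46.0923°, -68.2436°) → (-7596842.802, 5795152.717) m.
P3 (46.0657°, -68.5394°) → (-7629771.107, 5790883.949) m.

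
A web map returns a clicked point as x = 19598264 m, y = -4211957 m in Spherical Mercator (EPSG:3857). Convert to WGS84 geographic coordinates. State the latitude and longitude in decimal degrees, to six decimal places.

lat -35.353004°, lon 176.054201°

R = 6378137 m. λ = x/R = 176.05420093°.
φ = 2·arctan(exp(y/R)) − 90° = 2·arctan(0.51666) − 90° = -35.35300358°.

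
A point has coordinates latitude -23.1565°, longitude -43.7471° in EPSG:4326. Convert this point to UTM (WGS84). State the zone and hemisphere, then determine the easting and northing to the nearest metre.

Longitude -43.7471° lies in the 6° band [-48°, -42°), giving zone 23; latitude is south of the equator, so 23S.
Zone 23 central meridian λ₀ = 6×23 − 183 = -45°; Δλ = +1.2529°.
Transverse Mercator on WGS84 with k₀ = 0.9996 gives E = 628257.713 m, N = 7438604.046 m.

Zone 23S: E 628258 m, N 7438604 m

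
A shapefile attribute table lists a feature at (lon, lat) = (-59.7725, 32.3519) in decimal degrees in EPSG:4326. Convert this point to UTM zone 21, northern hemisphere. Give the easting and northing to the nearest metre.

Zone 21 central meridian λ₀ = 6×21 − 183 = -57°; Δλ = -2.7725°.
Transverse Mercator on WGS84 with k₀ = 0.9996 gives E = 239083.850 m, N = 3582821.930 m.

E 239084 m, N 3582822 m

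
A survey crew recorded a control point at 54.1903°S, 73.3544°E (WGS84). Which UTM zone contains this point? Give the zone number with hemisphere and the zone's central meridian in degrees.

Zone 43S, central meridian 75°

UTM zone = ⌊(λ + 180)/6⌋ + 1; 73.3544° ∈ [72°, 78°) → zone 43.
Hemisphere: S (φ < 0).
Central meridian λ₀ = 6×43 − 183 = 75°.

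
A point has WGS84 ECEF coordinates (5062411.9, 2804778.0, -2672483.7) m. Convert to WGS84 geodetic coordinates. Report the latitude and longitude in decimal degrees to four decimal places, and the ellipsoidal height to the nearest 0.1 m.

λ = atan2(Y, X) = 28.98820044°; p = √(X²+Y²) = 5787468.7 m.
Bowring's method on WGS84 (a = 6378137 m, b = 6356752.314 m) gives φ = -24.93290007°, h = 349.887 m.

lat -24.9329°, lon 28.9882°, h 349.9 m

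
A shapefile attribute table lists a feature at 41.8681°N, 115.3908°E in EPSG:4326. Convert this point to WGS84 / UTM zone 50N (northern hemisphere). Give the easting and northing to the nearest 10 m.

E 366450 m, N 4636380 m

Zone 50 central meridian λ₀ = 6×50 − 183 = 117°; Δλ = -1.6092°.
Transverse Mercator on WGS84 with k₀ = 0.9996 gives E = 366453.070 m, N = 4636383.531 m.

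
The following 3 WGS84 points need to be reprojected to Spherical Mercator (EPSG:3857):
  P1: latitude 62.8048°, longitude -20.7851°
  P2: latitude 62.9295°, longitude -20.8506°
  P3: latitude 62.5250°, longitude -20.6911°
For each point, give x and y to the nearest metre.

Web Mercator: x = R·λ, y = R·ln tan(π/4+φ/2), R = 6378137 m.
P1 (62.8048°, -20.7851°) → (-2313786.748, 9052546.644) m.
P2 (62.9295°, -20.8506°) → (-2321078.175, 9082984.984) m.
P3 (62.5250°, -20.6911°) → (-2303322.716, 8984715.908) m.

P1: x -2313787 m, y 9052547 m; P2: x -2321078 m, y 9082985 m; P3: x -2303323 m, y 8984716 m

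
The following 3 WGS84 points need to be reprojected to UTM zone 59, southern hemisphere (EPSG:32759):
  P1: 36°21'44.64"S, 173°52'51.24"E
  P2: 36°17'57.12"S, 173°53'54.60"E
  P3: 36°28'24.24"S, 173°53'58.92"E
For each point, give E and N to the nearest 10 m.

UTM zone 59S: λ₀ = 171°, k₀ = 0.9996.
P1 (-36.3624°, 173.8809°) → (758488.132, 5972000.063) m.
P2 (-36.2992°, 173.8985°) → (760278.054, 5978965.677) m.
P3 (-36.4734°, 173.8997°) → (759804.999, 5959632.481) m.

P1: E 758490 m, N 5972000 m; P2: E 760280 m, N 5978970 m; P3: E 759800 m, N 5959630 m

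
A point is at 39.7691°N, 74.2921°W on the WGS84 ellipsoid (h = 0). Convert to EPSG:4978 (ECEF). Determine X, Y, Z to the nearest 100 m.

WGS84: a = 6378137 m, e² = 0.006694380; N(φ) = a/√(1−e²sin²φ) = 6386891.148 m.
X = (N+h)·cosφ·cosλ = 1329069.082 m; Y = (N+h)·cosφ·sinλ = -4725812.452 m; Z = (N(1−e²)+h)·sinφ = 4058313.044 m.

X 1329100 m, Y -4725800 m, Z 4058300 m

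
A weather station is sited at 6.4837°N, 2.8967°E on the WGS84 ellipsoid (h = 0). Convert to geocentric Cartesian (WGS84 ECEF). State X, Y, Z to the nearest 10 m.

WGS84: a = 6378137 m, e² = 0.006694380; N(φ) = a/√(1−e²sin²φ) = 6378409.238 m.
X = (N+h)·cosφ·cosλ = 6329515.301 m; Y = (N+h)·cosφ·sinλ = 320273.925 m; Z = (N(1−e²)+h)·sinφ = 715431.824 m.

X 6329520 m, Y 320270 m, Z 715430 m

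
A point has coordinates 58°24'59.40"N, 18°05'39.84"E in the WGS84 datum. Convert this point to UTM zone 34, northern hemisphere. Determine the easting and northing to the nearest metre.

E 330284 m, N 6478749 m

Zone 34 central meridian λ₀ = 6×34 − 183 = 21°; Δλ = -2.9056°.
Transverse Mercator on WGS84 with k₀ = 0.9996 gives E = 330283.910 m, N = 6478749.063 m.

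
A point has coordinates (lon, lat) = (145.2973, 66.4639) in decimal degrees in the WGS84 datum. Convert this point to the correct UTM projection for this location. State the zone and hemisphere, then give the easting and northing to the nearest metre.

Zone 55N: E 424134 m, N 7372653 m

Longitude 145.2973° lies in the 6° band [144°, 150°), giving zone 55; latitude is north of the equator, so 55N.
Zone 55 central meridian λ₀ = 6×55 − 183 = 147°; Δλ = -1.7027°.
Transverse Mercator on WGS84 with k₀ = 0.9996 gives E = 424134.237 m, N = 7372652.817 m.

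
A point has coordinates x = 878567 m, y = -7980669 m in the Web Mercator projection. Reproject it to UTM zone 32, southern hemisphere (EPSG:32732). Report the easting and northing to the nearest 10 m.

Web Mercator inverse (R = 6378137 m) → φ = -58.06350120°, λ = 7.89230164°.
UTM 32S forward: E = 434642.569 m, N = 3563683.847 m.

E 434640 m, N 3563680 m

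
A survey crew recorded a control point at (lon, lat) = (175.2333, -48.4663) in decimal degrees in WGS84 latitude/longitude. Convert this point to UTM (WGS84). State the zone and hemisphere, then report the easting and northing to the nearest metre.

Longitude 175.2333° lies in the 6° band [174°, 180°), giving zone 60; latitude is south of the equator, so 60S.
Zone 60 central meridian λ₀ = 6×60 − 183 = 177°; Δλ = -1.7667°.
Transverse Mercator on WGS84 with k₀ = 0.9996 gives E = 369406.591 m, N = 4630362.962 m.

Zone 60S: E 369407 m, N 4630363 m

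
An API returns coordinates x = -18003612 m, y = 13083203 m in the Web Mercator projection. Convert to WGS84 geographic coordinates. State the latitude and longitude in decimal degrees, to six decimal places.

R = 6378137 m. λ = x/R = -161.72919829°.
φ = 2·arctan(exp(y/R)) − 90° = 2·arctan(7.77768) − 90° = 75.34699961°.

lat 75.347000°, lon -161.729198°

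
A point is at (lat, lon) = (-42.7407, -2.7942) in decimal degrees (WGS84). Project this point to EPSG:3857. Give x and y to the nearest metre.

Web Mercator is spherical with R = a = 6378137 m.
x = R·λ = 6378137 × -0.048767990 = -311048.921 m.
y = R·ln tan(π/4 + φ/2) = 6378137 × -0.826665633 = -5272586.658 m.

x -311049 m, y -5272587 m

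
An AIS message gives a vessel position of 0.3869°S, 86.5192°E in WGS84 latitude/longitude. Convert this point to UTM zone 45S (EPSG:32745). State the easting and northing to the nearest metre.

Zone 45 central meridian λ₀ = 6×45 − 183 = 87°; Δλ = -0.4808°.
Transverse Mercator on WGS84 with k₀ = 0.9996 gives E = 446499.577 m, N = 9957234.403 m.

E 446500 m, N 9957234 m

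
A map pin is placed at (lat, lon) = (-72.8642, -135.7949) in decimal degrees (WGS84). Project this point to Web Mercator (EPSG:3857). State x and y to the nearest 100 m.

Web Mercator is spherical with R = a = 6378137 m.
x = R·λ = 6378137 × -2.370068112 = -15116619.120 m.
y = R·ln tan(π/4 + φ/2) = 6378137 × -1.892711287 = -12071971.891 m.

x -15116600 m, y -12072000 m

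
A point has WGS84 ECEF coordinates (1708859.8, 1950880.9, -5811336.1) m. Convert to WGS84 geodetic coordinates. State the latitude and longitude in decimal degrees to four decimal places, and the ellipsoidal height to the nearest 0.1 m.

lat -66.0926°, lon 48.7835°, h 3496.3 m

λ = atan2(Y, X) = 48.78349922°; p = √(X²+Y²) = 2593479.9 m.
Bowring's method on WGS84 (a = 6378137 m, b = 6356752.314 m) gives φ = -66.09260018°, h = 3496.316 m.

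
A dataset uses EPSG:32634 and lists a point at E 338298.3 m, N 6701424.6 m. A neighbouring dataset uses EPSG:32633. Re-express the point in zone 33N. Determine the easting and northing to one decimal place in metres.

E 668669.3 m, N 6701742.2 m

UTM 34N → geographic: φ = 60.41670032°, λ = 18.06330059°.
UTM 33N (λ₀ = 15°) forward: E = 668669.327 m, N = 6701742.156 m.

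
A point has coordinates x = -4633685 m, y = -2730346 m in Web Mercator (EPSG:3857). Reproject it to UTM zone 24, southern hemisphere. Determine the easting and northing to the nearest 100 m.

Web Mercator inverse (R = 6378137 m) → φ = -23.81060148°, λ = -41.62510057°.
UTM 24S forward: E = 232545.385 m, N = 7364267.549 m.

E 232500 m, N 7364300 m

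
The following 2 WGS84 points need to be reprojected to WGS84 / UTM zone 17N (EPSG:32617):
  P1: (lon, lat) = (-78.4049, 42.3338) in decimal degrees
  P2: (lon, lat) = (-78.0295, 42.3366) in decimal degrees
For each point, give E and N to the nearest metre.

P1: E 713800 m, N 4690101 m; P2: E 744719 m, N 4691424 m

UTM zone 17N: λ₀ = -81°, k₀ = 0.9996.
P1 (42.3338°, -78.4049°) → (713800.049, 4690100.635) m.
P2 (42.3366°, -78.0295°) → (744719.354, 4691424.066) m.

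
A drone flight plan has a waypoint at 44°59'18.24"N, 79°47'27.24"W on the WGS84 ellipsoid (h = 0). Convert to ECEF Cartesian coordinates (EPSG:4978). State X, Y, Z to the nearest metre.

WGS84: a = 6378137 m, e² = 0.006694380; N(φ) = a/√(1−e²sin²φ) = 6388833.946 m.
X = (N+h)·cosφ·cosλ = 800864.112 m; Y = (N+h)·cosφ·sinλ = -4446963.014 m; Z = (N(1−e²)+h)·sinφ = 4486436.766 m.

X 800864 m, Y -4446963 m, Z 4486437 m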